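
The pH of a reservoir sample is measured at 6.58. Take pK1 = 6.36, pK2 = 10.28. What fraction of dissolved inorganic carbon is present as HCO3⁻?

α₁ = 0.624

α₁ = 1 / (1 + [H⁺]/K1 + K2/[H⁺]) = 1 / (1 + 10^-0.22 + 10^-3.70)
   = 1 / (1 + 0.60256 + 0.00019953) = 1/1.6028 = 0.6239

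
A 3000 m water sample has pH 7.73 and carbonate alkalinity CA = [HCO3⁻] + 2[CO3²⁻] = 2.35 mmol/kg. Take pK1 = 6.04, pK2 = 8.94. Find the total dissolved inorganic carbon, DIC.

CA = [HCO3⁻] + 2[CO3²⁻] = (α₁ + 2α₂)·DIC
At pH 7.73: [H⁺]/K1 = 10^-1.69 = 0.020417, K2/[H⁺] = 10^-1.21 = 0.061660
α₁ = 1/(1 + 0.020417 + 0.061660) = 1/1.0821 = 0.9241; α₂ = α₁·K2/[H⁺] = 0.05698
α₁ + 2α₂ = 1.0381
DIC = CA / (α₁ + 2α₂) = 2.35 / 1.0381 = 2.26 mmol/kg

DIC = 2.26 mmol/kg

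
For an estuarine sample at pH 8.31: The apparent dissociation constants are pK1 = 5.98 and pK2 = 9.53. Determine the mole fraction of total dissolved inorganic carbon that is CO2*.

α₀ = 1 / (1 + K1/[H⁺] + K1K2/[H⁺]²) = 1 / (1 + 10^+2.33 + 10^+1.11)
   = 1 / (1 + 213.80 + 12.882) = 1/227.68 = 0.004392

α₀ = 0.00439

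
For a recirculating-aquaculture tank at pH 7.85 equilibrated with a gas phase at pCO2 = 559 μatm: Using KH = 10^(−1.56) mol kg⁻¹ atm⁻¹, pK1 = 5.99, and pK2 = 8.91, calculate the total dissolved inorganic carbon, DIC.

[CO2*] = KH · pCO2 = 10^(−1.56) × 559×10^-6 = 1.540×10^-5 mol/kg
α₀ = 1/(1 + K1/[H⁺] + K1K2/[H⁺]²) = 1/(1 + 10^+1.86 + 10^+0.80) = 0.01254
DIC = [CO2*]/α₀ = 1.540×10^-5 / 0.01254 = 1.23 mmol/kg

DIC = 1.23 mmol/kg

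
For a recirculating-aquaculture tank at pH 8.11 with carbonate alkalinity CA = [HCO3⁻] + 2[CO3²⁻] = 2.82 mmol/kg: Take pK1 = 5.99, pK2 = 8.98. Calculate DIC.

DIC = 2.54 mmol/kg

CA = [HCO3⁻] + 2[CO3²⁻] = (α₁ + 2α₂)·DIC
At pH 8.11: [H⁺]/K1 = 10^-2.12 = 0.0075858, K2/[H⁺] = 10^-0.87 = 0.13490
α₁ = 1/(1 + 0.0075858 + 0.13490) = 1/1.1425 = 0.8753; α₂ = α₁·K2/[H⁺] = 0.1181
α₁ + 2α₂ = 1.1114
DIC = CA / (α₁ + 2α₂) = 2.82 / 1.1114 = 2.54 mmol/kg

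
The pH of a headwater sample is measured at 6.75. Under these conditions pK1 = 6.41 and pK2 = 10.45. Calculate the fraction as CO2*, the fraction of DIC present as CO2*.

α₀ = 0.314

α₀ = 1 / (1 + K1/[H⁺] + K1K2/[H⁺]²) = 1 / (1 + 10^+0.34 + 10^-3.36)
   = 1 / (1 + 2.1878 + 0.00043652) = 1/3.1882 = 0.3137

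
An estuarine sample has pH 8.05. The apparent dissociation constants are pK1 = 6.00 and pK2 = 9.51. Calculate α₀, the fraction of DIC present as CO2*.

α₀ = 0.00854

α₀ = 1 / (1 + K1/[H⁺] + K1K2/[H⁺]²) = 1 / (1 + 10^+2.05 + 10^+0.59)
   = 1 / (1 + 112.20 + 3.8905) = 1/117.09 = 0.008540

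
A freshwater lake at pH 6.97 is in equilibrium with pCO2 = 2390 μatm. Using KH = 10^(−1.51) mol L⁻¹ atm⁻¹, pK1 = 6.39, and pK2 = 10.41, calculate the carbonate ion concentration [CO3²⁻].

[CO3²⁻] = 0.102 μmol/L

[CO2*] = KH · pCO2 = 10^(−1.51) × 2390×10^-6 = 7.386×10^-5 mol/L
α₀ = 1/(1 + K1/[H⁺] + K1K2/[H⁺]²) = 1/(1 + 10^+0.58 + 10^-2.86) = 0.2082
DIC = [CO2*]/α₀ = 7.386×10^-5 / 0.2082 = 0.3548 mmol/L
[CO3²⁻] = α₂·DIC; α₂ = 0.0002874, so [CO3²⁻] = 0.0002874 × 0.3548 = 0.000102 mmol/L = 0.102 μmol/L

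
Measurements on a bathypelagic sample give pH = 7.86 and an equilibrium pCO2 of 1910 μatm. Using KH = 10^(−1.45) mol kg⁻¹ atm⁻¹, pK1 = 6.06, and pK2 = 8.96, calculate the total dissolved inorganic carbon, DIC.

DIC = 4.68 mmol/kg

[CO2*] = KH · pCO2 = 10^(−1.45) × 1910×10^-6 = 6.777×10^-5 mol/kg
α₀ = 1/(1 + K1/[H⁺] + K1K2/[H⁺]²) = 1/(1 + 10^+1.80 + 10^+0.70) = 0.01447
DIC = [CO2*]/α₀ = 6.777×10^-5 / 0.01447 = 4.68 mmol/kg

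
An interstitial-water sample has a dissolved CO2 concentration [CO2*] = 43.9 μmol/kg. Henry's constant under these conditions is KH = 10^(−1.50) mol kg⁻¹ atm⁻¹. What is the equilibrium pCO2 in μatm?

pCO2 = 1390 μatm

KH = 10^(−1.50) = 3.162×10^-2 mol kg⁻¹ atm⁻¹
pCO2 = [CO2*]/KH = 43.9×10^-6 / 3.162×10^-2 = 1.39×10^-3 atm = 1390 μatm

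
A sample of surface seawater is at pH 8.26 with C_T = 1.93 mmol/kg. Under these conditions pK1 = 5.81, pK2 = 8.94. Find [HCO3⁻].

α₁ = 1 / (1 + [H⁺]/K1 + K2/[H⁺]) = 1 / (1 + 10^-2.45 + 10^-0.68)
   = 1 / (1 + 0.0035481 + 0.20893) = 1/1.2125 = 0.8248
[HCO3⁻] = α₁ × DIC = 0.8248 × 1.93 = 1.59 mmol/kg

[HCO3⁻] = 1.59 mmol/kg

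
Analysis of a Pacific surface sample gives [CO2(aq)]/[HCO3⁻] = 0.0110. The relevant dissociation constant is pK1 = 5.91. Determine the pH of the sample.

pH = 7.87

From K1 = [H⁺][HCO3⁻]/[CO2(aq)]:  pH = pK1 − log₁₀([CO2(aq)]/[HCO3⁻])
log₁₀(0.0110) = -1.959
pH = 5.91 − (-1.959) = 7.87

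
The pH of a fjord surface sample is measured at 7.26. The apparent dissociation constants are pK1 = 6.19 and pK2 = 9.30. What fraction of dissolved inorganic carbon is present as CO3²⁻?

α₂ = 1 / (1 + [H⁺]/K2 + [H⁺]²/(K1K2)) = 1 / (1 + 10^+2.04 + 10^+0.97)
   = 1 / (1 + 109.65 + 9.3325) = 1/119.98 = 0.008335

α₂ = 0.00833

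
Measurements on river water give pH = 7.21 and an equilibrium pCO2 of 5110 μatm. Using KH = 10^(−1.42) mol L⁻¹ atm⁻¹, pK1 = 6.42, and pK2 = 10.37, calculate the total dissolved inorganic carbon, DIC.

DIC = 1.39 mmol/L

[CO2*] = KH · pCO2 = 10^(−1.42) × 5110×10^-6 = 1.943×10^-4 mol/L
α₀ = 1/(1 + K1/[H⁺] + K1K2/[H⁺]²) = 1/(1 + 10^+0.79 + 10^-2.37) = 0.1395
DIC = [CO2*]/α₀ = 1.943×10^-4 / 0.1395 = 1.39 mmol/L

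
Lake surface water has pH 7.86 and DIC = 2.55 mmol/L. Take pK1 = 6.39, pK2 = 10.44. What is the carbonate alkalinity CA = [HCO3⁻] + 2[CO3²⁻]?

CA = [HCO3⁻] + 2[CO3²⁻] = (α₁ + 2α₂)·DIC
At pH 7.86: [H⁺]/K1 = 10^-1.47 = 0.033884, K2/[H⁺] = 10^-2.58 = 0.0026303
α₁ = 1/(1 + 0.033884 + 0.0026303) = 1/1.0365 = 0.9648; α₂ = α₁·K2/[H⁺] = 0.002538
α₁ + 2α₂ = 0.9698
CA = 0.9698 × 2.55 = 2.47 mmol/L

CA = 2.47 mmol/L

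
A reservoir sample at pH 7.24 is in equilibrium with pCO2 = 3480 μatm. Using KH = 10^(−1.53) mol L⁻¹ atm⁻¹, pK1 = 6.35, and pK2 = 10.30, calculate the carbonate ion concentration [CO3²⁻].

[CO2*] = KH · pCO2 = 10^(−1.53) × 3480×10^-6 = 1.027×10^-4 mol/L
α₀ = 1/(1 + K1/[H⁺] + K1K2/[H⁺]²) = 1/(1 + 10^+0.89 + 10^-2.17) = 0.1140
DIC = [CO2*]/α₀ = 1.027×10^-4 / 0.1140 = 0.9006 mmol/L
[CO3²⁻] = α₂·DIC; α₂ = 0.0007710, so [CO3²⁻] = 0.0007710 × 0.9006 = 0.000694 mmol/L = 0.694 μmol/L

[CO3²⁻] = 0.694 μmol/L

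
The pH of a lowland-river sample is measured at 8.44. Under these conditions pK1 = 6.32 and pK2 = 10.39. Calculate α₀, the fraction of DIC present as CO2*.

α₀ = 0.00745

α₀ = 1 / (1 + K1/[H⁺] + K1K2/[H⁺]²) = 1 / (1 + 10^+2.12 + 10^+0.17)
   = 1 / (1 + 131.83 + 1.4791) = 1/134.30 = 0.007446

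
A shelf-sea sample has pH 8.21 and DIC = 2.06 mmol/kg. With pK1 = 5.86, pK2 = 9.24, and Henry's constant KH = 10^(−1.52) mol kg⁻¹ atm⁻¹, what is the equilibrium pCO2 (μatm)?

pCO2 = 278 μatm

α₀ = 1 / (1 + K1/[H⁺] + K1K2/[H⁺]²) = 1 / (1 + 10^+2.35 + 10^+1.32)
   = 1 / (1 + 223.87 + 20.893) = 1/245.77 = 0.004069
[CO2*] = α₀ × DIC = 0.004069 × 2.06 = 0.008382 mmol/kg = 8.382 μmol/kg
pCO2 = [CO2*]/KH = 8.382×10^-6 / 3.020×10^-2 = 278 μatm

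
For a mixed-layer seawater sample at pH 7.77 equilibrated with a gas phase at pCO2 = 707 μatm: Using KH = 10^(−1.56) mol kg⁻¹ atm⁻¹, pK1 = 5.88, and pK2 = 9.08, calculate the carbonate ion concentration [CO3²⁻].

[CO3²⁻] = 0.0740 mmol/kg

[CO2*] = KH · pCO2 = 10^(−1.56) × 707×10^-6 = 1.947×10^-5 mol/kg
α₀ = 1/(1 + K1/[H⁺] + K1K2/[H⁺]²) = 1/(1 + 10^+1.89 + 10^+0.58) = 0.01213
DIC = [CO2*]/α₀ = 1.947×10^-5 / 0.01213 = 1.605 mmol/kg
[CO3²⁻] = α₂·DIC; α₂ = 0.04612, so [CO3²⁻] = 0.04612 × 1.605 = 0.0740 mmol/kg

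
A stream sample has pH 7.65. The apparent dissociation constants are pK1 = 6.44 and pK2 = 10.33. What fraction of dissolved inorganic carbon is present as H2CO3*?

α₀ = 0.0580

α₀ = 1 / (1 + K1/[H⁺] + K1K2/[H⁺]²) = 1 / (1 + 10^+1.21 + 10^-1.47)
   = 1 / (1 + 16.218 + 0.033884) = 1/17.252 = 0.05796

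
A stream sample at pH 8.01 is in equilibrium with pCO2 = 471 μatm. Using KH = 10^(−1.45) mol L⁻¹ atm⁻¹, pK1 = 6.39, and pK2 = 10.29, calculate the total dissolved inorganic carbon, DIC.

[CO2*] = KH · pCO2 = 10^(−1.45) × 471×10^-6 = 1.671×10^-5 mol/L
α₀ = 1/(1 + K1/[H⁺] + K1K2/[H⁺]²) = 1/(1 + 10^+1.62 + 10^-0.66) = 0.02331
DIC = [CO2*]/α₀ = 1.671×10^-5 / 0.02331 = 0.717 mmol/L

DIC = 0.717 mmol/L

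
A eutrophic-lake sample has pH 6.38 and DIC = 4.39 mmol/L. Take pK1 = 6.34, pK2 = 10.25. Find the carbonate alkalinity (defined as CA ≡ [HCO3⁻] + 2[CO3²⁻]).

CA = 2.30 mmol/L

CA = [HCO3⁻] + 2[CO3²⁻] = (α₁ + 2α₂)·DIC
At pH 6.38: [H⁺]/K1 = 10^-0.04 = 0.91201, K2/[H⁺] = 10^-3.87 = 0.00013490
α₁ = 1/(1 + 0.91201 + 0.00013490) = 1/1.9121 = 0.5230; α₂ = α₁·K2/[H⁺] = 7.055×10^-5
α₁ + 2α₂ = 0.5231
CA = 0.5231 × 4.39 = 2.30 mmol/L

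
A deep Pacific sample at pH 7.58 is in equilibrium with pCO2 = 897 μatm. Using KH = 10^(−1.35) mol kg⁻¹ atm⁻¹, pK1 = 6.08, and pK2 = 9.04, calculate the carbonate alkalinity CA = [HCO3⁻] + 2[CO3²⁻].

[CO2*] = KH · pCO2 = 10^(−1.35) × 897×10^-6 = 4.007×10^-5 mol/kg
α₀ = 1/(1 + K1/[H⁺] + K1K2/[H⁺]²) = 1/(1 + 10^+1.50 + 10^+0.04) = 0.02966
DIC = [CO2*]/α₀ = 4.007×10^-5 / 0.02966 = 1.351 mmol/kg
CA = (α₁ + 2α₂)·DIC = (0.9378 + 2×0.03252) × 1.351 = 1.35 mmol/kg

CA = 1.35 mmol/kg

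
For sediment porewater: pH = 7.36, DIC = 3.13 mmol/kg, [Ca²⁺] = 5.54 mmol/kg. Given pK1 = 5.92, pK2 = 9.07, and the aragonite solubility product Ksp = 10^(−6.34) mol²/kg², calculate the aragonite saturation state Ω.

Ω = 0.701

α₂ = 1 / (1 + [H⁺]/K2 + [H⁺]²/(K1K2)) = 1 / (1 + 10^+1.71 + 10^+0.27)
   = 1 / (1 + 51.286 + 1.8621) = 1/54.148 = 0.01847
[CO3²⁻] = α₂ × DIC = 0.01847 × 3.13 = 0.05780 mmol/kg
Ksp = 10^(−6.34) = 4.571×10^-7
Ω = [Ca²⁺][CO3²⁻]/Ksp = (5.54×10^-3)(5.780×10^-5) / 4.571×10^-7 = 0.701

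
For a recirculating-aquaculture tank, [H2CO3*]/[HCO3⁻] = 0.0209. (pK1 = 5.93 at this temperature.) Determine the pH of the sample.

pH = 7.61

From K1 = [H⁺][HCO3⁻]/[H2CO3*]:  pH = pK1 − log₁₀([H2CO3*]/[HCO3⁻])
log₁₀(0.0209) = -1.680
pH = 5.93 − (-1.680) = 7.61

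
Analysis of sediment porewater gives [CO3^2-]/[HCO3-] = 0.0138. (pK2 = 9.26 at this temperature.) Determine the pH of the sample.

From K2 = [H⁺][CO3^2-]/[HCO3-]:  pH = pK2 + log₁₀([CO3^2-]/[HCO3-])
log₁₀(0.0138) = -1.860
pH = 9.26 + (-1.860) = 7.40

pH = 7.40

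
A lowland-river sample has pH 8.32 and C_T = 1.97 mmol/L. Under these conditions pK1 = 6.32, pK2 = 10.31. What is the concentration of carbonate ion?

[CO3²⁻] = 19.8 μmol/L

α₂ = 1 / (1 + [H⁺]/K2 + [H⁺]²/(K1K2)) = 1 / (1 + 10^+1.99 + 10^-0.01)
   = 1 / (1 + 97.724 + 0.97724) = 1/99.701 = 0.01003
[CO3²⁻] = α₂ × DIC = 0.01003 × 1.97 = 0.0198 mmol/L = 19.8 μmol/L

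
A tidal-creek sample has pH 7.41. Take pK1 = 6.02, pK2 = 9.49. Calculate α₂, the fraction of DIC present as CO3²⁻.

α₂ = 1 / (1 + [H⁺]/K2 + [H⁺]²/(K1K2)) = 1 / (1 + 10^+2.08 + 10^+0.69)
   = 1 / (1 + 120.23 + 4.8978) = 1/126.12 = 0.007929

α₂ = 0.00793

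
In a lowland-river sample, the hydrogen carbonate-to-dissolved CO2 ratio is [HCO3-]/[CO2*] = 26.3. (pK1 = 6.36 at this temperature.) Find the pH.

From K1 = [H⁺][HCO3-]/[CO2*]:  pH = pK1 + log₁₀([HCO3-]/[CO2*])
log₁₀(26.3) = +1.420
pH = 6.36 + (+1.420) = 7.78

pH = 7.78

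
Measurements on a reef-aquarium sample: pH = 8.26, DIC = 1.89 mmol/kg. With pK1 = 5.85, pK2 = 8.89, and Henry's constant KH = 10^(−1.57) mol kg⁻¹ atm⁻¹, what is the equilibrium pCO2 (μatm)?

α₀ = 1 / (1 + K1/[H⁺] + K1K2/[H⁺]²) = 1 / (1 + 10^+2.41 + 10^+1.78)
   = 1 / (1 + 257.04 + 60.256) = 1/318.30 = 0.003142
[CO2*] = α₀ × DIC = 0.003142 × 1.89 = 0.005938 mmol/kg = 5.938 μmol/kg
pCO2 = [CO2*]/KH = 5.938×10^-6 / 2.692×10^-2 = 221 μatm

pCO2 = 221 μatm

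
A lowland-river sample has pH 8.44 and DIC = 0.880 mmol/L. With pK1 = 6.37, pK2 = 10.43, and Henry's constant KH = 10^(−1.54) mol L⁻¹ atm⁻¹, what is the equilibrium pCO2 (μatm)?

pCO2 = 255 μatm

α₀ = 1 / (1 + K1/[H⁺] + K1K2/[H⁺]²) = 1 / (1 + 10^+2.07 + 10^+0.08)
   = 1 / (1 + 117.49 + 1.2023) = 1/119.69 = 0.008355
[CO2*] = α₀ × DIC = 0.008355 × 0.880 = 0.007352 mmol/L = 7.352 μmol/L
pCO2 = [CO2*]/KH = 7.352×10^-6 / 2.884×10^-2 = 255 μatm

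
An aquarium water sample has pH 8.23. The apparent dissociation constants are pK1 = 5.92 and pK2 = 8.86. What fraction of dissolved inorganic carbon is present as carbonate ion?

α₂ = 0.189

α₂ = 1 / (1 + [H⁺]/K2 + [H⁺]²/(K1K2)) = 1 / (1 + 10^+0.63 + 10^-1.68)
   = 1 / (1 + 4.2658 + 0.020893) = 1/5.2867 = 0.1892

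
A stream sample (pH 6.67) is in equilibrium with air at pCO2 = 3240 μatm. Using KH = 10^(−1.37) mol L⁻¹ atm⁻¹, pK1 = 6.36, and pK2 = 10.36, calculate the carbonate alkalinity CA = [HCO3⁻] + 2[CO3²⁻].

[CO2*] = KH · pCO2 = 10^(−1.37) × 3240×10^-6 = 1.382×10^-4 mol/L
α₀ = 1/(1 + K1/[H⁺] + K1K2/[H⁺]²) = 1/(1 + 10^+0.31 + 10^-3.38) = 0.3287
DIC = [CO2*]/α₀ = 1.382×10^-4 / 0.3287 = 0.4205 mmol/L
CA = (α₁ + 2α₂)·DIC = (0.6711 + 2×0.0001370) × 0.4205 = 0.282 mmol/L

CA = 0.282 mmol/L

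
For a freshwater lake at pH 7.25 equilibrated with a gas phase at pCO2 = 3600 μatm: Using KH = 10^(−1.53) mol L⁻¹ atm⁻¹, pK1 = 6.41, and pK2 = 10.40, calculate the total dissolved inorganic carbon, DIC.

[CO2*] = KH · pCO2 = 10^(−1.53) × 3600×10^-6 = 1.062×10^-4 mol/L
α₀ = 1/(1 + K1/[H⁺] + K1K2/[H⁺]²) = 1/(1 + 10^+0.84 + 10^-2.31) = 0.1262
DIC = [CO2*]/α₀ = 1.062×10^-4 / 0.1262 = 0.842 mmol/L

DIC = 0.842 mmol/L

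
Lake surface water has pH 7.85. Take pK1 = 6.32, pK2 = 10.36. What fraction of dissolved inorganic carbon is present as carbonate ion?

α₂ = 1 / (1 + [H⁺]/K2 + [H⁺]²/(K1K2)) = 1 / (1 + 10^+2.51 + 10^+0.98)
   = 1 / (1 + 323.59 + 9.5499) = 1/334.14 = 0.002993

α₂ = 0.00299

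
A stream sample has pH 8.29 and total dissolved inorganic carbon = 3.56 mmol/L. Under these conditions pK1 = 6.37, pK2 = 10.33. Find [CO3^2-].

α₂ = 1 / (1 + [H⁺]/K2 + [H⁺]²/(K1K2)) = 1 / (1 + 10^+2.04 + 10^+0.12)
   = 1 / (1 + 109.65 + 1.3183) = 1/111.97 = 0.008931
[CO3²⁻] = α₂ × DIC = 0.008931 × 3.56 = 0.0318 mmol/L

[CO3²⁻] = 0.0318 mmol/L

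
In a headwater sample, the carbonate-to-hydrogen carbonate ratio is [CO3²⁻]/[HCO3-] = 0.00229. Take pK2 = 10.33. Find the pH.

From K2 = [H⁺][CO3²⁻]/[HCO3-]:  pH = pK2 + log₁₀([CO3²⁻]/[HCO3-])
log₁₀(0.00229) = -2.640
pH = 10.33 + (-2.640) = 7.69

pH = 7.69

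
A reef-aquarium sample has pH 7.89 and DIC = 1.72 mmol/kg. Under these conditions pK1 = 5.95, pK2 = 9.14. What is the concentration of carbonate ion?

[CO3²⁻] = 0.0906 mmol/kg

α₂ = 1 / (1 + [H⁺]/K2 + [H⁺]²/(K1K2)) = 1 / (1 + 10^+1.25 + 10^-0.69)
   = 1 / (1 + 17.783 + 0.20417) = 1/18.987 = 0.05267
[CO3²⁻] = α₂ × DIC = 0.05267 × 1.72 = 0.0906 mmol/kg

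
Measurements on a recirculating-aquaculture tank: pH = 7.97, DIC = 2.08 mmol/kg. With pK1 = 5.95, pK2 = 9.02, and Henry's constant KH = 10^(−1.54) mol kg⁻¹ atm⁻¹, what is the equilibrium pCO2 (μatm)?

α₀ = 1 / (1 + K1/[H⁺] + K1K2/[H⁺]²) = 1 / (1 + 10^+2.02 + 10^+0.97)
   = 1 / (1 + 104.71 + 9.3325) = 1/115.05 = 0.008692
[CO2*] = α₀ × DIC = 0.008692 × 2.08 = 0.01808 mmol/kg = 18.08 μmol/kg
pCO2 = [CO2*]/KH = 1.808×10^-5 / 2.884×10^-2 = 627 μatm

pCO2 = 627 μatm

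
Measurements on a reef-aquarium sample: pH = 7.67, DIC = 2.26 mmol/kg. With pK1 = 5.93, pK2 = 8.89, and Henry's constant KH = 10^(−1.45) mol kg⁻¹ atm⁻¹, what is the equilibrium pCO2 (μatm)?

α₀ = 1 / (1 + K1/[H⁺] + K1K2/[H⁺]²) = 1 / (1 + 10^+1.74 + 10^+0.52)
   = 1 / (1 + 54.954 + 3.3113) = 1/59.265 = 0.01687
[CO2*] = α₀ × DIC = 0.01687 × 2.26 = 0.03813 mmol/kg
pCO2 = [CO2*]/KH = 3.813×10^-5 / 3.548×10^-2 = 1070 μatm

pCO2 = 1070 μatm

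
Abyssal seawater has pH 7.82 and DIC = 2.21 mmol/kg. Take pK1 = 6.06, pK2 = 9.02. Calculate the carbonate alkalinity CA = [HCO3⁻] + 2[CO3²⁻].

CA = 2.30 mmol/kg

CA = [HCO3⁻] + 2[CO3²⁻] = (α₁ + 2α₂)·DIC
At pH 7.82: [H⁺]/K1 = 10^-1.76 = 0.017378, K2/[H⁺] = 10^-1.20 = 0.063096
α₁ = 1/(1 + 0.017378 + 0.063096) = 1/1.0805 = 0.9255; α₂ = α₁·K2/[H⁺] = 0.05840
α₁ + 2α₂ = 1.0423
CA = 1.0423 × 2.21 = 2.30 mmol/kg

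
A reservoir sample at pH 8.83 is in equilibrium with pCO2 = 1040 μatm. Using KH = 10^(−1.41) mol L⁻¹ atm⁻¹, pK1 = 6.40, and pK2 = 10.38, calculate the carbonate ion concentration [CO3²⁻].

[CO3²⁻] = 0.307 mmol/L

[CO2*] = KH · pCO2 = 10^(−1.41) × 1040×10^-6 = 4.046×10^-5 mol/L
α₀ = 1/(1 + K1/[H⁺] + K1K2/[H⁺]²) = 1/(1 + 10^+2.43 + 10^+0.88) = 0.003600
DIC = [CO2*]/α₀ = 4.046×10^-5 / 0.003600 = 11.24 mmol/L
[CO3²⁻] = α₂·DIC; α₂ = 0.02731, so [CO3²⁻] = 0.02731 × 11.24 = 0.307 mmol/L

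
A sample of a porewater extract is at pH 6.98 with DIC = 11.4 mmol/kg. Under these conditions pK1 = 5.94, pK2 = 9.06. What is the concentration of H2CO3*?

α₀ = 1 / (1 + K1/[H⁺] + K1K2/[H⁺]²) = 1 / (1 + 10^+1.04 + 10^-1.04)
   = 1 / (1 + 10.965 + 0.091201) = 1/12.056 = 0.08295
[CO2*] = α₀ × DIC = 0.08295 × 11.4 = 0.946 mmol/kg

[CO2*] = 0.946 mmol/kg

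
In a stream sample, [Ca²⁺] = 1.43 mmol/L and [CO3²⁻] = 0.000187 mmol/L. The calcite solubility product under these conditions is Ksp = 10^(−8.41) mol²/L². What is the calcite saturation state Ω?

Ω = 0.0687

Ksp = 10^(−8.41) = 3.890×10^-9
Ω = [Ca²⁺][CO3²⁻]/Ksp = (1.43×10^-3)(0.000187×10^-3) / 3.890×10^-9 = 0.0687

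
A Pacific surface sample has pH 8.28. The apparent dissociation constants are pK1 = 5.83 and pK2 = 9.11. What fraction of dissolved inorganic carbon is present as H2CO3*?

α₀ = 1 / (1 + K1/[H⁺] + K1K2/[H⁺]²) = 1 / (1 + 10^+2.45 + 10^+1.62)
   = 1 / (1 + 281.84 + 41.687) = 1/324.53 = 0.003081

α₀ = 0.00308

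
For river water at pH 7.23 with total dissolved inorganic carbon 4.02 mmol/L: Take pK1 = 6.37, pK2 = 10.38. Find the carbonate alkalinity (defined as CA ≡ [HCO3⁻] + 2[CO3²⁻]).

CA = [HCO3⁻] + 2[CO3²⁻] = (α₁ + 2α₂)·DIC
At pH 7.23: [H⁺]/K1 = 10^-0.86 = 0.13804, K2/[H⁺] = 10^-3.15 = 0.00070795
α₁ = 1/(1 + 0.13804 + 0.00070795) = 1/1.1387 = 0.8782; α₂ = α₁·K2/[H⁺] = 0.0006217
α₁ + 2α₂ = 0.8794
CA = 0.8794 × 4.02 = 3.54 mmol/L

CA = 3.54 mmol/L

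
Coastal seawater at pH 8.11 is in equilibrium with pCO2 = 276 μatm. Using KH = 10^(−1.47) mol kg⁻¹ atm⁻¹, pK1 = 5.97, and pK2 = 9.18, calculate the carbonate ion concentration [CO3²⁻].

[CO3²⁻] = 0.110 mmol/kg

[CO2*] = KH · pCO2 = 10^(−1.47) × 276×10^-6 = 9.352×10^-6 mol/kg
α₀ = 1/(1 + K1/[H⁺] + K1K2/[H⁺]²) = 1/(1 + 10^+2.14 + 10^+1.07) = 0.006632
DIC = [CO2*]/α₀ = 9.352×10^-6 / 0.006632 = 1.410 mmol/kg
[CO3²⁻] = α₂·DIC; α₂ = 0.07792, so [CO3²⁻] = 0.07792 × 1.410 = 0.110 mmol/kg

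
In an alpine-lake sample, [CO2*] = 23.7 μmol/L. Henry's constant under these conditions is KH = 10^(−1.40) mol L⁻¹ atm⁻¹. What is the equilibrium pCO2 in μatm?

KH = 10^(−1.40) = 3.981×10^-2 mol L⁻¹ atm⁻¹
pCO2 = [CO2*]/KH = 23.7×10^-6 / 3.981×10^-2 = 5.95×10^-4 atm = 595 μatm

pCO2 = 595 μatm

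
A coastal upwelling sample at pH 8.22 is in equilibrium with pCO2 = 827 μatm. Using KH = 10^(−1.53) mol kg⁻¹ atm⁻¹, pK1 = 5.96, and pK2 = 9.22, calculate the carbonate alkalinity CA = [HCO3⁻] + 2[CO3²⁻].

CA = 5.33 mmol/kg

[CO2*] = KH · pCO2 = 10^(−1.53) × 827×10^-6 = 2.441×10^-5 mol/kg
α₀ = 1/(1 + K1/[H⁺] + K1K2/[H⁺]²) = 1/(1 + 10^+2.26 + 10^+1.26) = 0.004971
DIC = [CO2*]/α₀ = 2.441×10^-5 / 0.004971 = 4.910 mmol/kg
CA = (α₁ + 2α₂)·DIC = (0.9046 + 2×0.09046) × 4.910 = 5.33 mmol/kg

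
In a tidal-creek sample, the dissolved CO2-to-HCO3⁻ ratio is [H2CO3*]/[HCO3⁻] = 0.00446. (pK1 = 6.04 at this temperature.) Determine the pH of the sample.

pH = 8.39

From K1 = [H⁺][HCO3⁻]/[H2CO3*]:  pH = pK1 − log₁₀([H2CO3*]/[HCO3⁻])
log₁₀(0.00446) = -2.351
pH = 6.04 − (-2.351) = 8.39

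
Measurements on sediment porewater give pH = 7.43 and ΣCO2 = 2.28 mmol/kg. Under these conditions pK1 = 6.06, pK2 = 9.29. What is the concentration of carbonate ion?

α₂ = 1 / (1 + [H⁺]/K2 + [H⁺]²/(K1K2)) = 1 / (1 + 10^+1.86 + 10^+0.49)
   = 1 / (1 + 72.444 + 3.0903) = 1/76.534 = 0.01307
[CO3²⁻] = α₂ × DIC = 0.01307 × 2.28 = 0.0298 mmol/kg

[CO3²⁻] = 0.0298 mmol/kg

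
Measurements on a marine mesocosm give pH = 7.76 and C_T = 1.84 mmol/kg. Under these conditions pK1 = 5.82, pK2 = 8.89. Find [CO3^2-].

[CO3²⁻] = 0.126 mmol/kg

α₂ = 1 / (1 + [H⁺]/K2 + [H⁺]²/(K1K2)) = 1 / (1 + 10^+1.13 + 10^-0.81)
   = 1 / (1 + 13.490 + 0.15488) = 1/14.645 = 0.06828
[CO3²⁻] = α₂ × DIC = 0.06828 × 1.84 = 0.126 mmol/kg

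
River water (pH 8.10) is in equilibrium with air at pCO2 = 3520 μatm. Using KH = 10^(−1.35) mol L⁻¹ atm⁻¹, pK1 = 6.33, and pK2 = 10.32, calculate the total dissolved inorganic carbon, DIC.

DIC = 9.47 mmol/L

[CO2*] = KH · pCO2 = 10^(−1.35) × 3520×10^-6 = 1.572×10^-4 mol/L
α₀ = 1/(1 + K1/[H⁺] + K1K2/[H⁺]²) = 1/(1 + 10^+1.77 + 10^-0.45) = 0.01660
DIC = [CO2*]/α₀ = 1.572×10^-4 / 0.01660 = 9.47 mmol/L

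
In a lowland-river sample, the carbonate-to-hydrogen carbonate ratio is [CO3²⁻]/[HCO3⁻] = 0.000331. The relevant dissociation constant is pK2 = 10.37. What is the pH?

pH = 6.89

From K2 = [H⁺][CO3²⁻]/[HCO3⁻]:  pH = pK2 + log₁₀([CO3²⁻]/[HCO3⁻])
log₁₀(0.000331) = -3.480
pH = 10.37 + (-3.480) = 6.89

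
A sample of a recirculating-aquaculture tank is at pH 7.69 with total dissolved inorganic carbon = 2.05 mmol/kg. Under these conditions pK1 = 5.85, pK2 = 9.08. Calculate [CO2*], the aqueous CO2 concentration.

[CO2*] = 0.0281 mmol/kg

α₀ = 1 / (1 + K1/[H⁺] + K1K2/[H⁺]²) = 1 / (1 + 10^+1.84 + 10^+0.45)
   = 1 / (1 + 69.183 + 2.8184) = 1/73.001 = 0.01370
[CO2*] = α₀ × DIC = 0.01370 × 2.05 = 0.0281 mmol/kg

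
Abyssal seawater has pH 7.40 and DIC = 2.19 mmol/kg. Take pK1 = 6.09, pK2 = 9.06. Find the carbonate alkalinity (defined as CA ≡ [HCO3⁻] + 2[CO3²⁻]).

CA = 2.13 mmol/kg

CA = [HCO3⁻] + 2[CO3²⁻] = (α₁ + 2α₂)·DIC
At pH 7.40: [H⁺]/K1 = 10^-1.31 = 0.048978, K2/[H⁺] = 10^-1.66 = 0.021878
α₁ = 1/(1 + 0.048978 + 0.021878) = 1/1.0709 = 0.9338; α₂ = α₁·K2/[H⁺] = 0.02043
α₁ + 2α₂ = 0.9747
CA = 0.9747 × 2.19 = 2.13 mmol/kg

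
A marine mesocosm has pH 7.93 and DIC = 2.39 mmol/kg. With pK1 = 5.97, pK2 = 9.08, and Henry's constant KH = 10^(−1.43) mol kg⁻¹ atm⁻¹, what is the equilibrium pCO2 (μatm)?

pCO2 = 652 μatm

α₀ = 1 / (1 + K1/[H⁺] + K1K2/[H⁺]²) = 1 / (1 + 10^+1.96 + 10^+0.81)
   = 1 / (1 + 91.201 + 6.4565) = 1/98.658 = 0.01014
[CO2*] = α₀ × DIC = 0.01014 × 2.39 = 0.02423 mmol/kg
pCO2 = [CO2*]/KH = 2.423×10^-5 / 3.715×10^-2 = 652 μatm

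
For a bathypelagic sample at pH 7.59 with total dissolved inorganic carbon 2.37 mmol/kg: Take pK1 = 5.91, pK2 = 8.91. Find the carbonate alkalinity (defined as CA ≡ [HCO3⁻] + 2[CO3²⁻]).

CA = 2.43 mmol/kg

CA = [HCO3⁻] + 2[CO3²⁻] = (α₁ + 2α₂)·DIC
At pH 7.59: [H⁺]/K1 = 10^-1.68 = 0.020893, K2/[H⁺] = 10^-1.32 = 0.047863
α₁ = 1/(1 + 0.020893 + 0.047863) = 1/1.0688 = 0.9357; α₂ = α₁·K2/[H⁺] = 0.04478
α₁ + 2α₂ = 1.0252
CA = 1.0252 × 2.37 = 2.43 mmol/kg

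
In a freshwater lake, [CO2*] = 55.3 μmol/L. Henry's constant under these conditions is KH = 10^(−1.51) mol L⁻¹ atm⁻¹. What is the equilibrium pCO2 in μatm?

KH = 10^(−1.51) = 3.090×10^-2 mol L⁻¹ atm⁻¹
pCO2 = [CO2*]/KH = 55.3×10^-6 / 3.090×10^-2 = 1.79×10^-3 atm = 1790 μatm

pCO2 = 1790 μatm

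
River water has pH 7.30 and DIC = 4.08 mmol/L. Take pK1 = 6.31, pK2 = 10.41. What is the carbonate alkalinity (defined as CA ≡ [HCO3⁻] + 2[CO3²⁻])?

CA = [HCO3⁻] + 2[CO3²⁻] = (α₁ + 2α₂)·DIC
At pH 7.30: [H⁺]/K1 = 10^-0.99 = 0.10233, K2/[H⁺] = 10^-3.11 = 0.00077625
α₁ = 1/(1 + 0.10233 + 0.00077625) = 1/1.1031 = 0.9065; α₂ = α₁·K2/[H⁺] = 0.0007037
α₁ + 2α₂ = 0.9079
CA = 0.9079 × 4.08 = 3.70 mmol/L

CA = 3.70 mmol/L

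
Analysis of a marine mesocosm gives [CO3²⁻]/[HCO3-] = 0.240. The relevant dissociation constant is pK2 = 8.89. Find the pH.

From K2 = [H⁺][CO3²⁻]/[HCO3-]:  pH = pK2 + log₁₀([CO3²⁻]/[HCO3-])
log₁₀(0.240) = -0.620
pH = 8.89 + (-0.620) = 8.27

pH = 8.27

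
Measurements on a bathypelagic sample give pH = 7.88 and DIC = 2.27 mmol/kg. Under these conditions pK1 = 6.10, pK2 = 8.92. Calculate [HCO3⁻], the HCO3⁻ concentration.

α₁ = 1 / (1 + [H⁺]/K1 + K2/[H⁺]) = 1 / (1 + 10^-1.78 + 10^-1.04)
   = 1 / (1 + 0.016596 + 0.091201) = 1/1.1078 = 0.9027
[HCO3⁻] = α₁ × DIC = 0.9027 × 2.27 = 2.05 mmol/kg

[HCO3⁻] = 2.05 mmol/kg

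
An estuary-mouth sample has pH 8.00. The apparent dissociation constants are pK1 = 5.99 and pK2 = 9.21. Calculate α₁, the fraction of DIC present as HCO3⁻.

α₁ = 0.933

α₁ = 1 / (1 + [H⁺]/K1 + K2/[H⁺]) = 1 / (1 + 10^-2.01 + 10^-1.21)
   = 1 / (1 + 0.0097724 + 0.061660) = 1/1.0714 = 0.9333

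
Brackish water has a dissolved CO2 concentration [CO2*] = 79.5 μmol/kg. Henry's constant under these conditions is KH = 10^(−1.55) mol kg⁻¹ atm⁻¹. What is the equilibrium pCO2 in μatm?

KH = 10^(−1.55) = 2.818×10^-2 mol kg⁻¹ atm⁻¹
pCO2 = [CO2*]/KH = 79.5×10^-6 / 2.818×10^-2 = 2.82×10^-3 atm = 2820 μatm

pCO2 = 2820 μatm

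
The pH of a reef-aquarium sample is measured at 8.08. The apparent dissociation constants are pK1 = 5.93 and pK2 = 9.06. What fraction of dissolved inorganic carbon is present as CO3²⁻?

α₂ = 1 / (1 + [H⁺]/K2 + [H⁺]²/(K1K2)) = 1 / (1 + 10^+0.98 + 10^-1.17)
   = 1 / (1 + 9.5499 + 0.067608) = 1/10.618 = 0.09418

α₂ = 0.0942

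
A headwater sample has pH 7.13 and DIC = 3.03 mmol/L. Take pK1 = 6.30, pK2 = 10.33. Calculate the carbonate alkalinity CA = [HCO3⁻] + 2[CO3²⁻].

CA = 2.64 mmol/L

CA = [HCO3⁻] + 2[CO3²⁻] = (α₁ + 2α₂)·DIC
At pH 7.13: [H⁺]/K1 = 10^-0.83 = 0.14791, K2/[H⁺] = 10^-3.20 = 0.00063096
α₁ = 1/(1 + 0.14791 + 0.00063096) = 1/1.1485 = 0.8707; α₂ = α₁·K2/[H⁺] = 0.0005494
α₁ + 2α₂ = 0.8718
CA = 0.8718 × 3.03 = 2.64 mmol/L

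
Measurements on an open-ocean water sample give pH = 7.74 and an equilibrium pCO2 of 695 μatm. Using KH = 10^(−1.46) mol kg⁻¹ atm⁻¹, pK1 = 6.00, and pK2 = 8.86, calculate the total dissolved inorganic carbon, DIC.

[CO2*] = KH · pCO2 = 10^(−1.46) × 695×10^-6 = 2.410×10^-5 mol/kg
α₀ = 1/(1 + K1/[H⁺] + K1K2/[H⁺]²) = 1/(1 + 10^+1.74 + 10^+0.62) = 0.01663
DIC = [CO2*]/α₀ = 2.410×10^-5 / 0.01663 = 1.45 mmol/kg

DIC = 1.45 mmol/kg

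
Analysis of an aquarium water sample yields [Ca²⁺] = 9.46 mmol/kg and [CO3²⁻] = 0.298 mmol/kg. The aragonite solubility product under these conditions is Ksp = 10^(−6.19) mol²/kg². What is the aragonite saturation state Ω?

Ksp = 10^(−6.19) = 6.457×10^-7
Ω = [Ca²⁺][CO3²⁻]/Ksp = (9.46×10^-3)(0.298×10^-3) / 6.457×10^-7 = 4.37

Ω = 4.37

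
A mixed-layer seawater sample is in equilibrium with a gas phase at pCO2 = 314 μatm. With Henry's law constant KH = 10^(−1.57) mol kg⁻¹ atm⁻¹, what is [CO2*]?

[CO2*] = 8.45 μmol/kg

KH = 10^(−1.57) = 2.692×10^-2 mol kg⁻¹ atm⁻¹
[CO2*] = KH · pCO2 = 2.692×10^-2 × 314×10^-6 atm = 8.45×10^-6 mol/kg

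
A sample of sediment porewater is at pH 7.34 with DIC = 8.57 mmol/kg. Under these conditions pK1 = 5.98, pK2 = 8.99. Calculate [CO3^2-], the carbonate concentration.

α₂ = 1 / (1 + [H⁺]/K2 + [H⁺]²/(K1K2)) = 1 / (1 + 10^+1.65 + 10^+0.29)
   = 1 / (1 + 44.668 + 1.9498) = 1/47.618 = 0.02100
[CO3²⁻] = α₂ × DIC = 0.02100 × 8.57 = 0.180 mmol/kg

[CO3²⁻] = 0.180 mmol/kg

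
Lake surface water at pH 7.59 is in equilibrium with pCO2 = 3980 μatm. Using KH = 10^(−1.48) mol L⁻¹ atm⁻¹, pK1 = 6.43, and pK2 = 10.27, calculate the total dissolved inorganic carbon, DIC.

DIC = 2.04 mmol/L

[CO2*] = KH · pCO2 = 10^(−1.48) × 3980×10^-6 = 1.318×10^-4 mol/L
α₀ = 1/(1 + K1/[H⁺] + K1K2/[H⁺]²) = 1/(1 + 10^+1.16 + 10^-1.52) = 0.06458
DIC = [CO2*]/α₀ = 1.318×10^-4 / 0.06458 = 2.04 mmol/L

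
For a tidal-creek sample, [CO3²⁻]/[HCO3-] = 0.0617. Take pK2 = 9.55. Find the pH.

From K2 = [H⁺][CO3²⁻]/[HCO3-]:  pH = pK2 + log₁₀([CO3²⁻]/[HCO3-])
log₁₀(0.0617) = -1.210
pH = 9.55 + (-1.210) = 8.34

pH = 8.34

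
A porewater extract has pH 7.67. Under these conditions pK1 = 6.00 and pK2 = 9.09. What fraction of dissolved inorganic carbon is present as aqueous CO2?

α₀ = 0.0202

α₀ = 1 / (1 + K1/[H⁺] + K1K2/[H⁺]²) = 1 / (1 + 10^+1.67 + 10^+0.25)
   = 1 / (1 + 46.774 + 1.7783) = 1/49.552 = 0.02018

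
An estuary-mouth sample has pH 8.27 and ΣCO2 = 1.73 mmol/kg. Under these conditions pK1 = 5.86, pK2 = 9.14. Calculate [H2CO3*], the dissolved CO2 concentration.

[CO2*] = 5.91 μmol/kg

α₀ = 1 / (1 + K1/[H⁺] + K1K2/[H⁺]²) = 1 / (1 + 10^+2.41 + 10^+1.54)
   = 1 / (1 + 257.04 + 34.674) = 1/292.71 = 0.003416
[CO2*] = α₀ × DIC = 0.003416 × 1.73 = 0.00591 mmol/kg = 5.91 μmol/kg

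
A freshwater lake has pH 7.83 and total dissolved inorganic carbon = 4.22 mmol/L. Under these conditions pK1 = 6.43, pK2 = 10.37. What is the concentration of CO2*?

α₀ = 1 / (1 + K1/[H⁺] + K1K2/[H⁺]²) = 1 / (1 + 10^+1.40 + 10^-1.14)
   = 1 / (1 + 25.119 + 0.072444) = 1/26.191 = 0.03818
[CO2*] = α₀ × DIC = 0.03818 × 4.22 = 0.161 mmol/L

[CO2*] = 0.161 mmol/L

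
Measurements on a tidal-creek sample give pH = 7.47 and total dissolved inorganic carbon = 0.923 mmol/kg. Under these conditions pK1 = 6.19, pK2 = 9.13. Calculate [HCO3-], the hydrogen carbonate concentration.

[HCO3⁻] = 0.859 mmol/kg

α₁ = 1 / (1 + [H⁺]/K1 + K2/[H⁺]) = 1 / (1 + 10^-1.28 + 10^-1.66)
   = 1 / (1 + 0.052481 + 0.021878) = 1/1.0744 = 0.9308
[HCO3⁻] = α₁ × DIC = 0.9308 × 0.923 = 0.859 mmol/kg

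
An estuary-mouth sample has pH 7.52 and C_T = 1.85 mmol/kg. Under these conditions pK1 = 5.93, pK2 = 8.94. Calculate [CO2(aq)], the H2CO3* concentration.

[CO2*] = 0.0447 mmol/kg

α₀ = 1 / (1 + K1/[H⁺] + K1K2/[H⁺]²) = 1 / (1 + 10^+1.59 + 10^+0.17)
   = 1 / (1 + 38.905 + 1.4791) = 1/41.384 = 0.02416
[CO2*] = α₀ × DIC = 0.02416 × 1.85 = 0.0447 mmol/kg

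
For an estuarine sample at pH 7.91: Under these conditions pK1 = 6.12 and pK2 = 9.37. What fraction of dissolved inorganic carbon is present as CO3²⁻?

α₂ = 1 / (1 + [H⁺]/K2 + [H⁺]²/(K1K2)) = 1 / (1 + 10^+1.46 + 10^-0.33)
   = 1 / (1 + 28.840 + 0.46774) = 1/30.308 = 0.03299

α₂ = 0.0330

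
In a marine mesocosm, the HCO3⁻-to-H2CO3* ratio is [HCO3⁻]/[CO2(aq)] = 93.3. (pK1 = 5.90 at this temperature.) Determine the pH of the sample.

pH = 7.87

From K1 = [H⁺][HCO3⁻]/[CO2(aq)]:  pH = pK1 + log₁₀([HCO3⁻]/[CO2(aq)])
log₁₀(93.3) = +1.970
pH = 5.90 + (+1.970) = 7.87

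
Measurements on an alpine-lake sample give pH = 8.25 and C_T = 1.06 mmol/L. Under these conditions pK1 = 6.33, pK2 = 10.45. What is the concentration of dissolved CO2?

[CO2*] = 12.5 μmol/L

α₀ = 1 / (1 + K1/[H⁺] + K1K2/[H⁺]²) = 1 / (1 + 10^+1.92 + 10^-0.28)
   = 1 / (1 + 83.176 + 0.52481) = 1/84.701 = 0.01181
[CO2*] = α₀ × DIC = 0.01181 × 1.06 = 0.0125 mmol/L = 12.5 μmol/L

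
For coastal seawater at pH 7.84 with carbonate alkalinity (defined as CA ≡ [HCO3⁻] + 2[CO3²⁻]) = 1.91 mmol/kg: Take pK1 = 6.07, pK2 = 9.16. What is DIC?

DIC = 1.86 mmol/kg

CA = [HCO3⁻] + 2[CO3²⁻] = (α₁ + 2α₂)·DIC
At pH 7.84: [H⁺]/K1 = 10^-1.77 = 0.016982, K2/[H⁺] = 10^-1.32 = 0.047863
α₁ = 1/(1 + 0.016982 + 0.047863) = 1/1.0648 = 0.9391; α₂ = α₁·K2/[H⁺] = 0.04495
α₁ + 2α₂ = 1.0290
DIC = CA / (α₁ + 2α₂) = 1.91 / 1.0290 = 1.86 mmol/kg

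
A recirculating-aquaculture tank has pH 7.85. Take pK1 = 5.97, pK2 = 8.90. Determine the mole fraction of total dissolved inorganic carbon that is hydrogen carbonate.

α₁ = 1 / (1 + [H⁺]/K1 + K2/[H⁺]) = 1 / (1 + 10^-1.88 + 10^-1.05)
   = 1 / (1 + 0.013183 + 0.089125) = 1/1.1023 = 0.9072

α₁ = 0.907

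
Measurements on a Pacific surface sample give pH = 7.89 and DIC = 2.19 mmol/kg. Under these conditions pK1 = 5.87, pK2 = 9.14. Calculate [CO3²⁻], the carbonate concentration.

α₂ = 1 / (1 + [H⁺]/K2 + [H⁺]²/(K1K2)) = 1 / (1 + 10^+1.25 + 10^-0.77)
   = 1 / (1 + 17.783 + 0.16982) = 1/18.953 = 0.05276
[CO3²⁻] = α₂ × DIC = 0.05276 × 2.19 = 0.116 mmol/kg

[CO3²⁻] = 0.116 mmol/kg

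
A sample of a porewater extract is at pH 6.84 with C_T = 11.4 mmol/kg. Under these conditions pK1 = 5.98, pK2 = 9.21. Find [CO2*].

α₀ = 1 / (1 + K1/[H⁺] + K1K2/[H⁺]²) = 1 / (1 + 10^+0.86 + 10^-1.51)
   = 1 / (1 + 7.2444 + 0.030903) = 1/8.2753 = 0.1208
[CO2*] = α₀ × DIC = 0.1208 × 11.4 = 1.38 mmol/kg

[CO2*] = 1.38 mmol/kg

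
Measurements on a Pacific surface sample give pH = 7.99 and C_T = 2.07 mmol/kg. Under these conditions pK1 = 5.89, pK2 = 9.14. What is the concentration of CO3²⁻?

[CO3²⁻] = 0.136 mmol/kg

α₂ = 1 / (1 + [H⁺]/K2 + [H⁺]²/(K1K2)) = 1 / (1 + 10^+1.15 + 10^-0.95)
   = 1 / (1 + 14.125 + 0.11220) = 1/15.238 = 0.06563
[CO3²⁻] = α₂ × DIC = 0.06563 × 2.07 = 0.136 mmol/kg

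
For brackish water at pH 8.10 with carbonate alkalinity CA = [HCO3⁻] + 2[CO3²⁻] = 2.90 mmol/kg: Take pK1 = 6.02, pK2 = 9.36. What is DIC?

CA = [HCO3⁻] + 2[CO3²⁻] = (α₁ + 2α₂)·DIC
At pH 8.10: [H⁺]/K1 = 10^-2.08 = 0.0083176, K2/[H⁺] = 10^-1.26 = 0.054954
α₁ = 1/(1 + 0.0083176 + 0.054954) = 1/1.0633 = 0.9405; α₂ = α₁·K2/[H⁺] = 0.05168
α₁ + 2α₂ = 1.0439
DIC = CA / (α₁ + 2α₂) = 2.90 / 1.0439 = 2.78 mmol/kg

DIC = 2.78 mmol/kg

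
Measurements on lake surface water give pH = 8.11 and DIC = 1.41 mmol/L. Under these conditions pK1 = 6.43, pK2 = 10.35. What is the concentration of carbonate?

α₂ = 1 / (1 + [H⁺]/K2 + [H⁺]²/(K1K2)) = 1 / (1 + 10^+2.24 + 10^+0.56)
   = 1 / (1 + 173.78 + 3.6308) = 1/178.41 = 0.005605
[CO3²⁻] = α₂ × DIC = 0.005605 × 1.41 = 0.00790 mmol/L = 7.90 μmol/L

[CO3²⁻] = 7.90 μmol/L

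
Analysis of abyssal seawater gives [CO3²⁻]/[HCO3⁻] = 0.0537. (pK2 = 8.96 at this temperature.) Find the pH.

From K2 = [H⁺][CO3²⁻]/[HCO3⁻]:  pH = pK2 + log₁₀([CO3²⁻]/[HCO3⁻])
log₁₀(0.0537) = -1.270
pH = 8.96 + (-1.270) = 7.69

pH = 7.69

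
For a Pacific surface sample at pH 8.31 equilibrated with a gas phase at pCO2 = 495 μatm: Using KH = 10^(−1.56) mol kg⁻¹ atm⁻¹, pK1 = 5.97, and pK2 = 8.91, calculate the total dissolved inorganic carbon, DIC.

[CO2*] = KH · pCO2 = 10^(−1.56) × 495×10^-6 = 1.363×10^-5 mol/kg
α₀ = 1/(1 + K1/[H⁺] + K1K2/[H⁺]²) = 1/(1 + 10^+2.34 + 10^+1.74) = 0.003640
DIC = [CO2*]/α₀ = 1.363×10^-5 / 0.003640 = 3.75 mmol/kg

DIC = 3.75 mmol/kg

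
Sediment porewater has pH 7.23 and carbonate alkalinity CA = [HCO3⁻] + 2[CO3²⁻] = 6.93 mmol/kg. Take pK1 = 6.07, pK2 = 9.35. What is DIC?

DIC = 7.35 mmol/kg

CA = [HCO3⁻] + 2[CO3²⁻] = (α₁ + 2α₂)·DIC
At pH 7.23: [H⁺]/K1 = 10^-1.16 = 0.069183, K2/[H⁺] = 10^-2.12 = 0.0075858
α₁ = 1/(1 + 0.069183 + 0.0075858) = 1/1.0768 = 0.9287; α₂ = α₁·K2/[H⁺] = 0.007045
α₁ + 2α₂ = 0.9428
DIC = CA / (α₁ + 2α₂) = 6.93 / 0.9428 = 7.35 mmol/kg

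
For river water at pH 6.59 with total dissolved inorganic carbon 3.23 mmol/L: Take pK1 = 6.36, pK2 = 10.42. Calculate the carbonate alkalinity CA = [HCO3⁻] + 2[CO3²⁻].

CA = [HCO3⁻] + 2[CO3²⁻] = (α₁ + 2α₂)·DIC
At pH 6.59: [H⁺]/K1 = 10^-0.23 = 0.58884, K2/[H⁺] = 10^-3.83 = 0.00014791
α₁ = 1/(1 + 0.58884 + 0.00014791) = 1/1.5890 = 0.6293; α₂ = α₁·K2/[H⁺] = 9.308×10^-5
α₁ + 2α₂ = 0.6295
CA = 0.6295 × 3.23 = 2.03 mmol/L

CA = 2.03 mmol/L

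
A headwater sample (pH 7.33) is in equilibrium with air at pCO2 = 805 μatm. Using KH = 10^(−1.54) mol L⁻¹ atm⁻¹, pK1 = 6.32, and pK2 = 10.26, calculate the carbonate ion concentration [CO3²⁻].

[CO3²⁻] = 0.279 μmol/L

[CO2*] = KH · pCO2 = 10^(−1.54) × 805×10^-6 = 2.322×10^-5 mol/L
α₀ = 1/(1 + K1/[H⁺] + K1K2/[H⁺]²) = 1/(1 + 10^+1.01 + 10^-1.92) = 0.08893
DIC = [CO2*]/α₀ = 2.322×10^-5 / 0.08893 = 0.2611 mmol/L
[CO3²⁻] = α₂·DIC; α₂ = 0.001069, so [CO3²⁻] = 0.001069 × 0.2611 = 0.000279 mmol/L = 0.279 μmol/L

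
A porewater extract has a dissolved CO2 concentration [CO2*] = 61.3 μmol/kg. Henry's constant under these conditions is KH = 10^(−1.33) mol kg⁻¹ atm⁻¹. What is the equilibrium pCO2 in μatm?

KH = 10^(−1.33) = 4.677×10^-2 mol kg⁻¹ atm⁻¹
pCO2 = [CO2*]/KH = 61.3×10^-6 / 4.677×10^-2 = 1.31×10^-3 atm = 1310 μatm

pCO2 = 1310 μatm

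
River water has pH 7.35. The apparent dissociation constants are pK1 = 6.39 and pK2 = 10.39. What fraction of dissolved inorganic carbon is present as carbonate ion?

α₂ = 0.000821

α₂ = 1 / (1 + [H⁺]/K2 + [H⁺]²/(K1K2)) = 1 / (1 + 10^+3.04 + 10^+2.08)
   = 1 / (1 + 1096.5 + 120.23) = 1/1217.7 = 0.0008212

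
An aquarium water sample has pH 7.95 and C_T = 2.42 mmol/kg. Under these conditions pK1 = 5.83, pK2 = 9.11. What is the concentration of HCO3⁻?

[HCO3⁻] = 2.25 mmol/kg

α₁ = 1 / (1 + [H⁺]/K1 + K2/[H⁺]) = 1 / (1 + 10^-2.12 + 10^-1.16)
   = 1 / (1 + 0.0075858 + 0.069183) = 1/1.0768 = 0.9287
[HCO3⁻] = α₁ × DIC = 0.9287 × 2.42 = 2.25 mmol/kg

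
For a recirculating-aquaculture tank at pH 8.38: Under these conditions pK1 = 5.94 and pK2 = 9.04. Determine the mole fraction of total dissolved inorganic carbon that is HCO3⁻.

α₁ = 0.818

α₁ = 1 / (1 + [H⁺]/K1 + K2/[H⁺]) = 1 / (1 + 10^-2.44 + 10^-0.66)
   = 1 / (1 + 0.0036308 + 0.21878) = 1/1.2224 = 0.8181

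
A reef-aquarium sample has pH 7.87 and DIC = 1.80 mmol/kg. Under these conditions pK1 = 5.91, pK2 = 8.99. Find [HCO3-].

[HCO3⁻] = 1.66 mmol/kg

α₁ = 1 / (1 + [H⁺]/K1 + K2/[H⁺]) = 1 / (1 + 10^-1.96 + 10^-1.12)
   = 1 / (1 + 0.010965 + 0.075858) = 1/1.0868 = 0.9201
[HCO3⁻] = α₁ × DIC = 0.9201 × 1.80 = 1.66 mmol/kg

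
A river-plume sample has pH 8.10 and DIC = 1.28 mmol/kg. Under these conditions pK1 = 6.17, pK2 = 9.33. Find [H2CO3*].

α₀ = 1 / (1 + K1/[H⁺] + K1K2/[H⁺]²) = 1 / (1 + 10^+1.93 + 10^+0.70)
   = 1 / (1 + 85.114 + 5.0119) = 1/91.126 = 0.01097
[CO2*] = α₀ × DIC = 0.01097 × 1.28 = 0.0140 mmol/kg = 14.0 μmol/kg

[CO2*] = 14.0 μmol/kg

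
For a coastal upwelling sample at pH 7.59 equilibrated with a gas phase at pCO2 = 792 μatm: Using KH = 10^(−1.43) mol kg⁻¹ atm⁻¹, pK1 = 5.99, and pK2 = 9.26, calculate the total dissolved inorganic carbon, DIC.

DIC = 1.23 mmol/kg

[CO2*] = KH · pCO2 = 10^(−1.43) × 792×10^-6 = 2.943×10^-5 mol/kg
α₀ = 1/(1 + K1/[H⁺] + K1K2/[H⁺]²) = 1/(1 + 10^+1.60 + 10^-0.07) = 0.02400
DIC = [CO2*]/α₀ = 2.943×10^-5 / 0.02400 = 1.23 mmol/kg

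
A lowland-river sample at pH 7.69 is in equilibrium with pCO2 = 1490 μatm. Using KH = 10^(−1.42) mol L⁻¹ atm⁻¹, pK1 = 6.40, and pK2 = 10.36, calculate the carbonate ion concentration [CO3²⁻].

[CO3²⁻] = 2.36 μmol/L

[CO2*] = KH · pCO2 = 10^(−1.42) × 1490×10^-6 = 5.665×10^-5 mol/L
α₀ = 1/(1 + K1/[H⁺] + K1K2/[H⁺]²) = 1/(1 + 10^+1.29 + 10^-1.38) = 0.04869
DIC = [CO2*]/α₀ = 5.665×10^-5 / 0.04869 = 1.164 mmol/L
[CO3²⁻] = α₂·DIC; α₂ = 0.002030, so [CO3²⁻] = 0.002030 × 1.164 = 0.00236 mmol/L = 2.36 μmol/L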